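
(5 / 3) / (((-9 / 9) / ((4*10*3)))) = -200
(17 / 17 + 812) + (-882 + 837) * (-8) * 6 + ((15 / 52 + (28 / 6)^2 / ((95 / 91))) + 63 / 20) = 66629963 / 22230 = 2997.30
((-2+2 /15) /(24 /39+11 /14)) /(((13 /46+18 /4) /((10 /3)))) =-117208 /126225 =-0.93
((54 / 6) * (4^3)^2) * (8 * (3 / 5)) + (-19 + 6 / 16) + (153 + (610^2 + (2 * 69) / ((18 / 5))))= 65906389 / 120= 549219.91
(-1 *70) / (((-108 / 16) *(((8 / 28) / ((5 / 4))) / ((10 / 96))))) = 6125 / 1296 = 4.73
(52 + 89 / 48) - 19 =1673 / 48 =34.85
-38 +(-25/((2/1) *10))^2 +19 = -279/16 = -17.44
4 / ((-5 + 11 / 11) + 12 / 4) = -4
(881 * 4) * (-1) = -3524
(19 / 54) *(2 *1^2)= 19 / 27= 0.70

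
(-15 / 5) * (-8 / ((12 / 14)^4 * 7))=343 / 54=6.35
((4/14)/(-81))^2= 4/321489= 0.00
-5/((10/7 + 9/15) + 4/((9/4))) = -1575/1199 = -1.31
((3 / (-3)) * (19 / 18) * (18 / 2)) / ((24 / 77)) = -1463 / 48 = -30.48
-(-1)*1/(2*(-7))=-1/14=-0.07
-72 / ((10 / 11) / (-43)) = 17028 / 5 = 3405.60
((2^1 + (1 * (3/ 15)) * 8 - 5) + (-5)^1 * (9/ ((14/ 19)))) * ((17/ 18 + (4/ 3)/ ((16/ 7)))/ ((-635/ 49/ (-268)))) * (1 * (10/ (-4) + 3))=-22560307/ 22860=-986.89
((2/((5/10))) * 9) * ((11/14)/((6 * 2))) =33/14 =2.36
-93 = -93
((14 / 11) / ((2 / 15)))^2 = 11025 / 121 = 91.12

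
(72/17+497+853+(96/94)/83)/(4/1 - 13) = -29936546/198951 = -150.47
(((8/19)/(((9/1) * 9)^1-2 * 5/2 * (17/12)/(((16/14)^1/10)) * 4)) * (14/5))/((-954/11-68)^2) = -40656/137804587285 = -0.00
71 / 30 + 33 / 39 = 1253 / 390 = 3.21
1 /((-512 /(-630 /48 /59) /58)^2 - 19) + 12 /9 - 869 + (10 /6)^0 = -37502901931325 /43272611247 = -866.67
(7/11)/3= 7/33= 0.21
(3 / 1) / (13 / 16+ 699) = 48 / 11197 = 0.00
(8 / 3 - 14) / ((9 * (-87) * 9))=34 / 21141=0.00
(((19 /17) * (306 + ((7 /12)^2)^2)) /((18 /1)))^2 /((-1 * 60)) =-14545499209906729 /2415705965199360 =-6.02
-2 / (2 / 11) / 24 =-11 / 24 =-0.46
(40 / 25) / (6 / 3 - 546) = -1 / 340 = -0.00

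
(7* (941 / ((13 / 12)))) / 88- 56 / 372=1833769 / 26598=68.94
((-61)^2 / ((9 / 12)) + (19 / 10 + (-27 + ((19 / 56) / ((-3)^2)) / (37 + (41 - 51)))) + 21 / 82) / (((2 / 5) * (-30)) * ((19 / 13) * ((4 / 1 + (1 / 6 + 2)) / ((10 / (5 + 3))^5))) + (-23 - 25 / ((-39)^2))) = -1454565283624375 / 17224480175616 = -84.45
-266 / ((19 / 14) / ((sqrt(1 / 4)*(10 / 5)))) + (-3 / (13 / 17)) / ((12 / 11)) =-10379 / 52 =-199.60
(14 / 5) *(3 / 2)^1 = 21 / 5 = 4.20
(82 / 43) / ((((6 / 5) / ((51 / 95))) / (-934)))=-650998 / 817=-796.82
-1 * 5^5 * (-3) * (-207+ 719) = 4800000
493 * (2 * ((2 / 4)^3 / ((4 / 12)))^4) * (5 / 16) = 199665 / 32768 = 6.09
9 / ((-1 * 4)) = -9 / 4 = -2.25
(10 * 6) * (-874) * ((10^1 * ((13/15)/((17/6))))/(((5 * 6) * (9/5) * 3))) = -990.15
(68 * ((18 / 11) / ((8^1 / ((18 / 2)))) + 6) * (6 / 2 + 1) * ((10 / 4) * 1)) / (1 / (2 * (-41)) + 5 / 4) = 9618600 / 2233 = 4307.48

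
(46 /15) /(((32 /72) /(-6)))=-207 /5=-41.40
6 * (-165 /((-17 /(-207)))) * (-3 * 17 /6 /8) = 102465 /8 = 12808.12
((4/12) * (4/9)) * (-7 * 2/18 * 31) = -868/243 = -3.57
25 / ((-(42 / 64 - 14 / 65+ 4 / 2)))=-52000 / 5077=-10.24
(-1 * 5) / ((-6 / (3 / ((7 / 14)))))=5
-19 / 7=-2.71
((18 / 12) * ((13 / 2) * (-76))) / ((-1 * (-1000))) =-741 / 1000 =-0.74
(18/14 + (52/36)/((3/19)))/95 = 1972/17955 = 0.11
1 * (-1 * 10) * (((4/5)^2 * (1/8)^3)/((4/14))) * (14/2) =-49/160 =-0.31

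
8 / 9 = 0.89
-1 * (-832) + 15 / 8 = 6671 / 8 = 833.88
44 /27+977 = 26423 /27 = 978.63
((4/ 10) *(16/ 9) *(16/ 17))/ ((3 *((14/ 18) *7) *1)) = 512/ 12495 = 0.04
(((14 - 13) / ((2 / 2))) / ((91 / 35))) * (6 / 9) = 10 / 39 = 0.26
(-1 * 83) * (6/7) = -498/7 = -71.14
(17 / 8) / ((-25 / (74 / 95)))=-629 / 9500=-0.07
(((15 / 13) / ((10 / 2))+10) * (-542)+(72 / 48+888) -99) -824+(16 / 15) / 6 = -6526727 / 1170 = -5578.40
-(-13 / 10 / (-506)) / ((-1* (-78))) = -1 / 30360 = -0.00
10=10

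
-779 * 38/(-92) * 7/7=14801/46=321.76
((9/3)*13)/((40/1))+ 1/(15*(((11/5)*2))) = 1307/1320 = 0.99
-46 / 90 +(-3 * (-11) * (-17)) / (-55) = 436 / 45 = 9.69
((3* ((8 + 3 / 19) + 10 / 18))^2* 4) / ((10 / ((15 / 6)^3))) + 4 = 13888621 / 3249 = 4274.74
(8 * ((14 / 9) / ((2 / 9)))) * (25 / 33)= 1400 / 33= 42.42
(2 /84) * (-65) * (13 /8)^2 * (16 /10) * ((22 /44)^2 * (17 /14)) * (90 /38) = -560235 /119168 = -4.70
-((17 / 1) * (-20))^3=39304000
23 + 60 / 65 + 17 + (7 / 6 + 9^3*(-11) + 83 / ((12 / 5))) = -413001 / 52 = -7942.33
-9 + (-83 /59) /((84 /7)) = -6455 /708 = -9.12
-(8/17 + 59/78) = -1627/1326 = -1.23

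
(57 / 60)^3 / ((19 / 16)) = 361 / 500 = 0.72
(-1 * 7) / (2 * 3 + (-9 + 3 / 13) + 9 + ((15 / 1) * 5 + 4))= -91 / 1108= -0.08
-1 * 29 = -29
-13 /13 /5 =-1 /5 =-0.20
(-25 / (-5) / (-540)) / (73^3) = -1 / 42013836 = -0.00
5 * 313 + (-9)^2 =1646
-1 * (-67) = 67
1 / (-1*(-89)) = 1 / 89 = 0.01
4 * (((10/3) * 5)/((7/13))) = 2600/21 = 123.81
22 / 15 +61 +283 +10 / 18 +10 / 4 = 31367 / 90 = 348.52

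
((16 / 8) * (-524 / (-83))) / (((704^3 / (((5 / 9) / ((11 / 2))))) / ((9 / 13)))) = 655 / 258828517376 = 0.00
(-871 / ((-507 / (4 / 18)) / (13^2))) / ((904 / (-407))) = -354497 / 12204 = -29.05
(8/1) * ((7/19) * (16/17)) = 896/323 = 2.77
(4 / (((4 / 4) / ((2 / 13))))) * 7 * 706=39536 / 13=3041.23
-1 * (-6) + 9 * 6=60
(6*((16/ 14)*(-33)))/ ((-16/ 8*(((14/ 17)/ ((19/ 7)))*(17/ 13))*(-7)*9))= -10868/ 2401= -4.53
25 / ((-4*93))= -25 / 372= -0.07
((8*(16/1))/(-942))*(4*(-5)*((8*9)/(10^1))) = 3072/157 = 19.57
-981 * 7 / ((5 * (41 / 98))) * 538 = -362055708 / 205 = -1766125.40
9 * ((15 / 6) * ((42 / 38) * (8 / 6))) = 630 / 19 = 33.16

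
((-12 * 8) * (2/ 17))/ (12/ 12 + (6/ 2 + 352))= -48/ 1513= -0.03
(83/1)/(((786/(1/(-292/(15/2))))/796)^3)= -81761214625/55970919459008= -0.00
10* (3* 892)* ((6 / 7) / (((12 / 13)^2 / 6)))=1130610 / 7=161515.71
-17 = -17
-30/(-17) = 30/17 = 1.76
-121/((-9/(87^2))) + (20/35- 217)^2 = 7281514/49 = 148602.33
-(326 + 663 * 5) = -3641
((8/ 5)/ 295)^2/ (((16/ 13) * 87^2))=52/ 16467305625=0.00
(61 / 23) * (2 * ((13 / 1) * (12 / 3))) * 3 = 19032 / 23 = 827.48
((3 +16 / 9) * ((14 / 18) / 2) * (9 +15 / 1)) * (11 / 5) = 13244 / 135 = 98.10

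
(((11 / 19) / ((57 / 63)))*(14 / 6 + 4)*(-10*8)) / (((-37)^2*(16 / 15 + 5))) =-13200 / 338143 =-0.04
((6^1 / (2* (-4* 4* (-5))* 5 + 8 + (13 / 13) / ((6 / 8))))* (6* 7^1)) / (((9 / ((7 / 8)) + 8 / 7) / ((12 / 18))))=441 / 24280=0.02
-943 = -943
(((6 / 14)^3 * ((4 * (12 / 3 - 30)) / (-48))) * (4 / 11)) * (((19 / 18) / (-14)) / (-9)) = 247 / 475398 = 0.00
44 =44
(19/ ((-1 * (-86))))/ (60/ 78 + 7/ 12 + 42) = 1482/ 290809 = 0.01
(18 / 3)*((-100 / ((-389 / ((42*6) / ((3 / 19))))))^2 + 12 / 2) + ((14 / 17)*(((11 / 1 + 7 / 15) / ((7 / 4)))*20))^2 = 402116818848292 / 393585921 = 1021674.80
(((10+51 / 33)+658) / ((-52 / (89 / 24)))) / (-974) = 218495 / 4457024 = 0.05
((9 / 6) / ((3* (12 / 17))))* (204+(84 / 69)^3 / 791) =1192026485 / 8249226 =144.50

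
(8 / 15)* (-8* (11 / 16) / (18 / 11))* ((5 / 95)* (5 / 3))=-242 / 1539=-0.16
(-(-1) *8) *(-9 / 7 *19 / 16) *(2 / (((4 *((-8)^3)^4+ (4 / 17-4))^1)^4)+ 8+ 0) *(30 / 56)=-52.35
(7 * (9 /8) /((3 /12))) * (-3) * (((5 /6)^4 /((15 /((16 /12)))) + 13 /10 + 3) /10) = -443233 /10800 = -41.04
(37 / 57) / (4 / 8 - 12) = -74 / 1311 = -0.06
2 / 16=1 / 8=0.12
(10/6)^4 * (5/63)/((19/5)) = 15625/96957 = 0.16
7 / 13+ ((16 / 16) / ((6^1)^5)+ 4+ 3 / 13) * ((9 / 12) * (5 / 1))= 2211041 / 134784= 16.40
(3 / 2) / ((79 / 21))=63 / 158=0.40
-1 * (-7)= 7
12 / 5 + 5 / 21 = 277 / 105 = 2.64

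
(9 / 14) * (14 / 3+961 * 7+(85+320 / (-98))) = 1502355 / 343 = 4380.04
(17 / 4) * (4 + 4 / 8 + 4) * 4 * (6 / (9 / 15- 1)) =-2167.50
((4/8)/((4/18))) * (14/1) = 63/2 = 31.50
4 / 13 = 0.31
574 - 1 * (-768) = 1342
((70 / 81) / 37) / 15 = 14 / 8991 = 0.00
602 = 602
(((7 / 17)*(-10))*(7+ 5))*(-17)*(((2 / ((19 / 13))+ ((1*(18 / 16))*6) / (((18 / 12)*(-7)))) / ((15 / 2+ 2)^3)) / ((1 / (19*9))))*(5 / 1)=4168800 / 6859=607.79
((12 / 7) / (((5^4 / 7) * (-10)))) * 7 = -42 / 3125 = -0.01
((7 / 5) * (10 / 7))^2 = 4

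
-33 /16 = -2.06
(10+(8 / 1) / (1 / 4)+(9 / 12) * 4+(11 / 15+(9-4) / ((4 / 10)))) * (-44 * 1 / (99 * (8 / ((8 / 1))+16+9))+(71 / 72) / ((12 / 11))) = 17401867 / 336960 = 51.64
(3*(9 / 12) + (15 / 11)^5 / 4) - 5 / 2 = 149581 / 161051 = 0.93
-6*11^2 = -726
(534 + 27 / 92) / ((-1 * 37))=-49155 / 3404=-14.44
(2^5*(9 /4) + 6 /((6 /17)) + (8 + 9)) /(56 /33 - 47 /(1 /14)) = -1749 /10829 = -0.16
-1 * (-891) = 891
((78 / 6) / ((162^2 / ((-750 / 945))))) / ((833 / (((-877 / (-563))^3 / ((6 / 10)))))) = -0.00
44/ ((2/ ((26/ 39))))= 44/ 3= 14.67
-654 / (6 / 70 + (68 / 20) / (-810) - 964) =18540900 / 27327089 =0.68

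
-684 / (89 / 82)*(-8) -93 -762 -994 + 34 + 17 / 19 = 5457724 / 1691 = 3227.51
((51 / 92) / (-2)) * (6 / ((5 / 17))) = -2601 / 460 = -5.65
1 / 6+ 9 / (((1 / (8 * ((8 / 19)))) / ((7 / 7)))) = 3475 / 114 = 30.48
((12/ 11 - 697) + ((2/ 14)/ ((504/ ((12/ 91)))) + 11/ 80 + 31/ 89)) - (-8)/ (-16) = -729109479887/ 1047686640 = -695.92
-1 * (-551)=551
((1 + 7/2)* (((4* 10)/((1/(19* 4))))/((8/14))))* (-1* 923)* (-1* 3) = 66289860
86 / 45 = 1.91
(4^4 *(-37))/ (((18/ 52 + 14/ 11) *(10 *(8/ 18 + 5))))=-107.47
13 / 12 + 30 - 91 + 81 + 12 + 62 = 1141 / 12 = 95.08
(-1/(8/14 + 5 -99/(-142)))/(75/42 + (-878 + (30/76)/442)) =116866568/641906161191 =0.00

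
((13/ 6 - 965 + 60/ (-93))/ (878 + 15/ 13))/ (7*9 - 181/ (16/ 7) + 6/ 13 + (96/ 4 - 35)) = 242287864/ 5908644423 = 0.04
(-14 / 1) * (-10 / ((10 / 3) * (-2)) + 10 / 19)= -539 / 19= -28.37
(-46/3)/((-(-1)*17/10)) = -460/51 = -9.02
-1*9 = -9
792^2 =627264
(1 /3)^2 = 1 /9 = 0.11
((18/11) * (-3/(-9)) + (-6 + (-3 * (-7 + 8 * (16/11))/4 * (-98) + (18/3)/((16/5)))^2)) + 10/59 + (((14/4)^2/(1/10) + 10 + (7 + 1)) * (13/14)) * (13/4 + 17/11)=118027.82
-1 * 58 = -58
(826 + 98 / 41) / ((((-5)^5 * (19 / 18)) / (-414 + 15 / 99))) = 2783078088 / 26778125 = 103.93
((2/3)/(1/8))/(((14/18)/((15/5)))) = 144/7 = 20.57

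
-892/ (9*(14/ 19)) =-8474/ 63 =-134.51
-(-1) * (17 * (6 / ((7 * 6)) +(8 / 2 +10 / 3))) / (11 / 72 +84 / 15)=320280 / 14497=22.09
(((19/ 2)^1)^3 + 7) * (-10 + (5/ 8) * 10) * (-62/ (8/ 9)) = 28939275/ 128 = 226088.09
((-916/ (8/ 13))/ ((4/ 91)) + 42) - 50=-270971/ 8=-33871.38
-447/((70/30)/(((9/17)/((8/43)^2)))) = -22315581/7616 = -2930.09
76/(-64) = -19/16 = -1.19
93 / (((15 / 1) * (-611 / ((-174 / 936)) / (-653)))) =-587047 / 476580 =-1.23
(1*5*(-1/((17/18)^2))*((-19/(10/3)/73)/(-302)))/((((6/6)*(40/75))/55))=-0.15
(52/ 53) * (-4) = -208/ 53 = -3.92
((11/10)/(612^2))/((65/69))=253/81151200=0.00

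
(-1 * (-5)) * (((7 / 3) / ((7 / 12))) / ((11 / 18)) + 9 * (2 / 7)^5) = 6066360 / 184877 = 32.81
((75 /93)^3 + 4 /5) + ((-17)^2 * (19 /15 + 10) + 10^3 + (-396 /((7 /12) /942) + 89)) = -1986743585579 /3128055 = -635137.04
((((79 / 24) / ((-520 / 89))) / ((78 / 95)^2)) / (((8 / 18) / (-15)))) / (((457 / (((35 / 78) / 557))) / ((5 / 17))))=11104585625 / 759355132803072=0.00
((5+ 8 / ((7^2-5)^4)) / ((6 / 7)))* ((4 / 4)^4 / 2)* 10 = 81989635 / 2811072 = 29.17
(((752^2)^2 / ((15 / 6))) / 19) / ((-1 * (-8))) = 79948693504 / 95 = 841565194.78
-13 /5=-2.60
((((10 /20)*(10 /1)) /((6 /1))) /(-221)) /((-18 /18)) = 0.00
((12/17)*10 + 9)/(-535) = -273/9095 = -0.03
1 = 1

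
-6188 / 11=-562.55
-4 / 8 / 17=-1 / 34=-0.03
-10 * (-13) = 130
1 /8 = 0.12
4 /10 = 2 /5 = 0.40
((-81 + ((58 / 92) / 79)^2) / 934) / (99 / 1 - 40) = -1069681595 / 727727411336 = -0.00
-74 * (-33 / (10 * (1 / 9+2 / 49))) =538461 / 335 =1607.35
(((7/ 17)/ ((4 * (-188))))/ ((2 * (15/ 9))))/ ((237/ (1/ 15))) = -7/ 151490400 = -0.00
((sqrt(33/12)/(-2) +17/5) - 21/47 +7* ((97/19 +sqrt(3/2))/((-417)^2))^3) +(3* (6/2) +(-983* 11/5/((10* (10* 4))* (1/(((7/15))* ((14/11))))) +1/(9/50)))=-sqrt(11)/4 +14917* sqrt(6)/281202876520321068 +121173751644016758410342707/8475103194726826588185000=13.47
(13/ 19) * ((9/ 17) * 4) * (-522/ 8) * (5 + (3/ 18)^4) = -472.78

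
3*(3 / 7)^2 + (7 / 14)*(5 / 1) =299 / 98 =3.05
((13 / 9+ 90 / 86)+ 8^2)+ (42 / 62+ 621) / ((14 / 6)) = 27958636 / 83979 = 332.92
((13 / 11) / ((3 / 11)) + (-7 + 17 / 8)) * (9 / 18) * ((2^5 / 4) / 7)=-13 / 42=-0.31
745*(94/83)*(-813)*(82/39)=-1442267.53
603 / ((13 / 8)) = 4824 / 13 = 371.08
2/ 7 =0.29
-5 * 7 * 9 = -315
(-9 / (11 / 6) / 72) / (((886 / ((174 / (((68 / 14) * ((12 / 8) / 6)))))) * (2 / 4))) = -1827 / 82841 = -0.02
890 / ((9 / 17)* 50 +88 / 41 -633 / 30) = 6203300 / 52393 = 118.40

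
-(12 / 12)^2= -1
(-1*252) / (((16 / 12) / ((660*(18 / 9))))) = -249480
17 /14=1.21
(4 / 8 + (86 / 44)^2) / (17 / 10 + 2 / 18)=94095 / 39446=2.39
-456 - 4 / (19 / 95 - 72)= -163684 / 359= -455.94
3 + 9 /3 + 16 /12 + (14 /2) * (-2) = -20 /3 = -6.67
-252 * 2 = -504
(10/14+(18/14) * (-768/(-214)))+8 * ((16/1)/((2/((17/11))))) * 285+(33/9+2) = 28200.09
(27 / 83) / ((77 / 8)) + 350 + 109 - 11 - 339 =696835 / 6391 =109.03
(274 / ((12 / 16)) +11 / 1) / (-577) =-1129 / 1731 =-0.65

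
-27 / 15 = -9 / 5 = -1.80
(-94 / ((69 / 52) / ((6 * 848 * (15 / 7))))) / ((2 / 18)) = -1119156480 / 161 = -6951282.48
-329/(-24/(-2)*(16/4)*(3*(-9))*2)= 329/2592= 0.13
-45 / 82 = -0.55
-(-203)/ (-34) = -203/ 34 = -5.97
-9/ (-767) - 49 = -48.99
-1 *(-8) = 8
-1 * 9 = -9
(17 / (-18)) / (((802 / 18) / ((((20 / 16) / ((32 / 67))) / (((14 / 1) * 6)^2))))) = -5695 / 724340736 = -0.00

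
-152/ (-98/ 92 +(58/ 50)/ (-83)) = 140.85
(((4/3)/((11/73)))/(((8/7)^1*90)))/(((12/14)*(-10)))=-3577/356400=-0.01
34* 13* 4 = 1768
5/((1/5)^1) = 25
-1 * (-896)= 896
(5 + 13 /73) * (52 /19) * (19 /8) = 2457 /73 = 33.66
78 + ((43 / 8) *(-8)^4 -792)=21302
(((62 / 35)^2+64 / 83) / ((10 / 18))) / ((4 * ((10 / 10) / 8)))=14.07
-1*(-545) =545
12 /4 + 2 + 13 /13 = 6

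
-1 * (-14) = 14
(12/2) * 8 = 48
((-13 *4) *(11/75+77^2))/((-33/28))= 58860256/225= 261601.14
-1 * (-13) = 13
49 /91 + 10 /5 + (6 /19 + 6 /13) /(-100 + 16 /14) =108135 /42731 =2.53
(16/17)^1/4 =4/17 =0.24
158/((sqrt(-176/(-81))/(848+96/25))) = 688248 *sqrt(11)/25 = 91306.42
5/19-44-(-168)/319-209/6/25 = -40551299/909150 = -44.60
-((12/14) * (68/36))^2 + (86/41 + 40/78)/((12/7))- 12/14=-919403/470106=-1.96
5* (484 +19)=2515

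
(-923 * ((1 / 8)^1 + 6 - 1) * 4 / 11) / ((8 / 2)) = -37843 / 88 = -430.03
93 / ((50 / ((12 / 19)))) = 558 / 475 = 1.17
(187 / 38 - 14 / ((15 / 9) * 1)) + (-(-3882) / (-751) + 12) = 478289 / 142690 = 3.35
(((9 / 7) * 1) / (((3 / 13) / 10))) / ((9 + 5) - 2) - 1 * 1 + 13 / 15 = 947 / 210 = 4.51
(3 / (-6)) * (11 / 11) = -1 / 2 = -0.50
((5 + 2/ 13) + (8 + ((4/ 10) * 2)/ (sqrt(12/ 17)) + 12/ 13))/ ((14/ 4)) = 4 * sqrt(51)/ 105 + 366/ 91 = 4.29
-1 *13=-13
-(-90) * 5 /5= 90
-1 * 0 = 0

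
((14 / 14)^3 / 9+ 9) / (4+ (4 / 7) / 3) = 287 / 132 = 2.17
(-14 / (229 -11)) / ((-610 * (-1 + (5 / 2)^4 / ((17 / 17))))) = 8 / 2892315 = 0.00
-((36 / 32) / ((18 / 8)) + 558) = -1117 / 2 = -558.50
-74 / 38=-37 / 19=-1.95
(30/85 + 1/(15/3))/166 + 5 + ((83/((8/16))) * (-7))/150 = -580627/211650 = -2.74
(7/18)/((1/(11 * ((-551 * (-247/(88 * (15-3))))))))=952679/1728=551.32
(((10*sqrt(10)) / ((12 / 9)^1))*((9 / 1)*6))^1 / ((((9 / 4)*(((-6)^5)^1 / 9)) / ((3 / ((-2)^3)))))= 5*sqrt(10) / 64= 0.25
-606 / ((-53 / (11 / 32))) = 3.93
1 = 1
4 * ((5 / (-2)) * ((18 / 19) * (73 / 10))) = -1314 / 19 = -69.16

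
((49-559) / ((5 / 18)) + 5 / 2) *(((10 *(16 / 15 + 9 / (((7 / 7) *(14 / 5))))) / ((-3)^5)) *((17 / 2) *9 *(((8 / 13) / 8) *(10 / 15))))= 56042761 / 44226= 1267.19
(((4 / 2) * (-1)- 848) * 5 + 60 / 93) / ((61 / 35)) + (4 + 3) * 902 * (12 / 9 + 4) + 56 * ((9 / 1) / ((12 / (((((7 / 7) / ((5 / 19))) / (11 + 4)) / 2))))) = 4430872859 / 141825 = 31241.83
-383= -383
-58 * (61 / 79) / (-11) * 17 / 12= 30073 / 5214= 5.77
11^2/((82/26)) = 1573/41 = 38.37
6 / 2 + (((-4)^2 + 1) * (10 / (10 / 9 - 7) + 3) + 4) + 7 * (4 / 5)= 9204 / 265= 34.73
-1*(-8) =8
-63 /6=-21 /2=-10.50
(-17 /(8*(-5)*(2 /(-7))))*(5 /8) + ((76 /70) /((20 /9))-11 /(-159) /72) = -14108911 /32054400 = -0.44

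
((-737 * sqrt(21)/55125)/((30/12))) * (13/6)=-9581 * sqrt(21)/826875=-0.05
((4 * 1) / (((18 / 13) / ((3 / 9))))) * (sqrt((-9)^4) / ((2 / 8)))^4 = 10611813888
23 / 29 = 0.79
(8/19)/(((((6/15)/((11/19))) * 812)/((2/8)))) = 55/293132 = 0.00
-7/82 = -0.09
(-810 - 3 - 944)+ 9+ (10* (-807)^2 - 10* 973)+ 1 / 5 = 32505061 / 5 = 6501012.20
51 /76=0.67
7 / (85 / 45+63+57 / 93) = 1953 / 18275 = 0.11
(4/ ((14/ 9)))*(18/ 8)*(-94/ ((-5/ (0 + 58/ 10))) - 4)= 106353/ 175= 607.73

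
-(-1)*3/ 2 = 3/ 2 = 1.50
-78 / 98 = -39 / 49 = -0.80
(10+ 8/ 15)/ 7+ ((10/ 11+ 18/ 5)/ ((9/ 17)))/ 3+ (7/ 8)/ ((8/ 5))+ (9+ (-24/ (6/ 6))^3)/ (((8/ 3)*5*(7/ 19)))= -1867739399/ 665280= -2807.45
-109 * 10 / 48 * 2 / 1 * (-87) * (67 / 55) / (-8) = -211787 / 352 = -601.67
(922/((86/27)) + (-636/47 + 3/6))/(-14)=-1117343/56588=-19.75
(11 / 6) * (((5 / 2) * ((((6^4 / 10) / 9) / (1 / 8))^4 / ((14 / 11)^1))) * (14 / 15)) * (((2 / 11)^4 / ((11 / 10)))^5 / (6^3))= 2374945115996160 / 895430243255237372246531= 0.00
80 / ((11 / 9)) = 720 / 11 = 65.45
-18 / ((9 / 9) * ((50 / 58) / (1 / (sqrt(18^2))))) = -29 / 25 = -1.16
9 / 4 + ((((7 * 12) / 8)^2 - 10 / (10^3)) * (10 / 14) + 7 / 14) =81.49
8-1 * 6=2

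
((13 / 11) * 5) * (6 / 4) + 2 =239 / 22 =10.86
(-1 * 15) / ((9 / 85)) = -425 / 3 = -141.67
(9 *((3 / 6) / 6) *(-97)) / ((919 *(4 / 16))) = -291 / 919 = -0.32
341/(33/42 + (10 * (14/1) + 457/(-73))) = 2.53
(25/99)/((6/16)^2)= 1600/891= 1.80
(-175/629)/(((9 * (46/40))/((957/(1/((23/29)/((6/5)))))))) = -96250/5661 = -17.00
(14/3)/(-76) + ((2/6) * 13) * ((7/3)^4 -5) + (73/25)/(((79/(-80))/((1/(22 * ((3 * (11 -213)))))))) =106.72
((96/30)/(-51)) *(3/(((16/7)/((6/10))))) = -21/425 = -0.05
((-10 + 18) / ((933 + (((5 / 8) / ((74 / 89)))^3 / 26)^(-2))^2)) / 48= 60300391495425327222539306640625 / 7925309200513270900542601024582625181366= 0.00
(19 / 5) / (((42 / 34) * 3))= 323 / 315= 1.03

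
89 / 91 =0.98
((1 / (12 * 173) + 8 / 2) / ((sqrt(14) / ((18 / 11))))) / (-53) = -2265 * sqrt(14) / 256732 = -0.03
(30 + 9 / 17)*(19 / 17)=9861 / 289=34.12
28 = 28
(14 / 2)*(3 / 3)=7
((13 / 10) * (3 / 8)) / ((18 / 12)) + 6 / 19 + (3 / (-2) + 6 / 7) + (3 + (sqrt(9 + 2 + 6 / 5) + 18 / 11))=sqrt(305) / 5 + 271199 / 58520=8.13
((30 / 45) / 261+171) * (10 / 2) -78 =608401 / 783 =777.01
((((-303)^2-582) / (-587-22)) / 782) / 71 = -30409 / 11270966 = -0.00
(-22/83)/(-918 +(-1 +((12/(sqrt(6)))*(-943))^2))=-22/1771307731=-0.00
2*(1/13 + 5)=132/13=10.15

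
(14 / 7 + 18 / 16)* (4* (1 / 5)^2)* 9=9 / 2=4.50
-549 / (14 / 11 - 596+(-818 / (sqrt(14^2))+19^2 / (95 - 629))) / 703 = 22573782 / 18899634077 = 0.00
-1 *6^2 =-36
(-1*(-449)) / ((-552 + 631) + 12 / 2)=449 / 85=5.28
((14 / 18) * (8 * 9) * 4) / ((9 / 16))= 3584 / 9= 398.22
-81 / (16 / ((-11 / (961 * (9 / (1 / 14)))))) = 99 / 215264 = 0.00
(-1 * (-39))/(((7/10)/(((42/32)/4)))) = 585/32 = 18.28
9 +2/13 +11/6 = 857/78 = 10.99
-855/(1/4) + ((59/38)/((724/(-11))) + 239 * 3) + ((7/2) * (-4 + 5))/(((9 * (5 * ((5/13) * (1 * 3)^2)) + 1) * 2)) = -37889109083/14017364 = -2703.01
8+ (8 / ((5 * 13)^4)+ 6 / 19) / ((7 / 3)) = 19314376706 / 2374133125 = 8.14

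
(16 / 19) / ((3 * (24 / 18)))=4 / 19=0.21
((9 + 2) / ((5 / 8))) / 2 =44 / 5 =8.80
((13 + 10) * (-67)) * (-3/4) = 4623/4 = 1155.75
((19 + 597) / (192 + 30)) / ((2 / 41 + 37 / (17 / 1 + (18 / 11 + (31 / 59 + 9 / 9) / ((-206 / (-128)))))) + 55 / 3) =8265941530 / 60387654527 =0.14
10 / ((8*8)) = 5 / 32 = 0.16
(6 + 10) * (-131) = -2096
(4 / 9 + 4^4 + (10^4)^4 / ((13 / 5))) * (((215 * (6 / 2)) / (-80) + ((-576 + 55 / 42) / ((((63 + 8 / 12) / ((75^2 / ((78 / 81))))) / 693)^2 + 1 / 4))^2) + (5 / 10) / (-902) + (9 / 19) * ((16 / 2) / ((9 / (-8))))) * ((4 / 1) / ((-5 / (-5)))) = 810126450878019691116469936539936908565488678569974740016333199 / 9965041840662258003082660826888460168573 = 81296843890038318757819.72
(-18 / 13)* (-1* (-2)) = -36 / 13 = -2.77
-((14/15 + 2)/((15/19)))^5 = -408348897330176/576650390625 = -708.14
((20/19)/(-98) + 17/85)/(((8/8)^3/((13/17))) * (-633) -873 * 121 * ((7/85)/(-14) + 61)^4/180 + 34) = -38262640520000/1642092729497253885778031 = -0.00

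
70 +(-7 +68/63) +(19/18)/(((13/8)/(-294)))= -103927/819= -126.89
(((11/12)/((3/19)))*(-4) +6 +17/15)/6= -362/135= -2.68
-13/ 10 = -1.30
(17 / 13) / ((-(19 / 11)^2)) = -2057 / 4693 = -0.44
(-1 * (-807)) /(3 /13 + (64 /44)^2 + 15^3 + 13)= 1269411 /5333015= 0.24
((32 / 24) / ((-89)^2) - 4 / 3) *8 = -10.67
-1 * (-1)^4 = -1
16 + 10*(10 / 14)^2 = 1034 / 49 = 21.10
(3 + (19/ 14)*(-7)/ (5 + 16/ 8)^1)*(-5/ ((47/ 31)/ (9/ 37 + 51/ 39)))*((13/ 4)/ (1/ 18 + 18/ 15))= -59838525/ 2751098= -21.75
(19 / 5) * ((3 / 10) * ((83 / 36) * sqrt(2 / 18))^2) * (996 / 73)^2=901708099 / 7194150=125.34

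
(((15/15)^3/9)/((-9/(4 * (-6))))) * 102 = 272/9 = 30.22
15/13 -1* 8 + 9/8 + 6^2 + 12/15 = 16161/520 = 31.08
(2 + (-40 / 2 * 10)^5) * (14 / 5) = -4479999999972 / 5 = -895999999994.40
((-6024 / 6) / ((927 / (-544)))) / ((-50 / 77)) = -21027776 / 23175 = -907.35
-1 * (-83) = 83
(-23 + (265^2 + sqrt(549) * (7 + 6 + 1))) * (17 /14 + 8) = 387 * sqrt(61) + 4528029 /7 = 649883.85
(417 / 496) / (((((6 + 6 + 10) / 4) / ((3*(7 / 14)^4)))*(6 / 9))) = 3753 / 87296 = 0.04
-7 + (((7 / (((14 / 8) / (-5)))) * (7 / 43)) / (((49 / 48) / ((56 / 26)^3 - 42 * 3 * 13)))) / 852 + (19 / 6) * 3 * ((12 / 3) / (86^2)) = -519497169 / 576839926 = -0.90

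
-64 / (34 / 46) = -1472 / 17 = -86.59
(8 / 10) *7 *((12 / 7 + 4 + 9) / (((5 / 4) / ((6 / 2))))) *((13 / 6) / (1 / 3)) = 32136 / 25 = 1285.44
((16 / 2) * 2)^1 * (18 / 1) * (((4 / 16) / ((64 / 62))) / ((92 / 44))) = 3069 / 92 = 33.36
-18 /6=-3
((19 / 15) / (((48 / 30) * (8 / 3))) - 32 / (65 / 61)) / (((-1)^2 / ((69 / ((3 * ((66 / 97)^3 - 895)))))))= 2596499011947 / 3396868130240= 0.76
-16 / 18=-0.89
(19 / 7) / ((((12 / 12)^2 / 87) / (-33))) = -54549 / 7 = -7792.71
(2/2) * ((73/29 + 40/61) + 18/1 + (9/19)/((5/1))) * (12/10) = 25.52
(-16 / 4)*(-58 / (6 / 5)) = 580 / 3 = 193.33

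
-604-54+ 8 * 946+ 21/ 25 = 172771/ 25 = 6910.84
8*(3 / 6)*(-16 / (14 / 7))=-32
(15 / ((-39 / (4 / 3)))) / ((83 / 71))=-1420 / 3237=-0.44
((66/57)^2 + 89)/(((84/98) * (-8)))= -76097/5776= -13.17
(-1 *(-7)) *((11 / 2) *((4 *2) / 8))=77 / 2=38.50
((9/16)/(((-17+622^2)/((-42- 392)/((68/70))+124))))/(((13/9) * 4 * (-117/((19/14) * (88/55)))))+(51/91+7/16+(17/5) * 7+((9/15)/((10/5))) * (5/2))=397540384165/15560564474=25.55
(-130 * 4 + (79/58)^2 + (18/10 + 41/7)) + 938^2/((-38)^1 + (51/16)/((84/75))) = -47356179686817/1854287260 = -25538.75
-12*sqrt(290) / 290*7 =-42*sqrt(290) / 145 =-4.93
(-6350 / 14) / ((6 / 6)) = -3175 / 7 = -453.57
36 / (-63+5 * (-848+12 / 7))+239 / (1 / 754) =5417172314 / 30061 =180205.99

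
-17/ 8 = -2.12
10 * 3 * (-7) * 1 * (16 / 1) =-3360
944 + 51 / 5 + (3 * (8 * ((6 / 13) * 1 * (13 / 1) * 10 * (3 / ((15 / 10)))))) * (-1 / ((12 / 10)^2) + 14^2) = 2817171 / 5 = 563434.20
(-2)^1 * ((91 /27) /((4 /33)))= -1001 /18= -55.61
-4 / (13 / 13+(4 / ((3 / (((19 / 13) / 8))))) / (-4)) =-1248 / 293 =-4.26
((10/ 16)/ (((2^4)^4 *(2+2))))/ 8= 5/ 16777216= 0.00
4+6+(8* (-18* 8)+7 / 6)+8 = -1132.83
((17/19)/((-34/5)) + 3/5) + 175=33339/190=175.47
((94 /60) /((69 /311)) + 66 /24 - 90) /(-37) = 331981 /153180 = 2.17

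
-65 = -65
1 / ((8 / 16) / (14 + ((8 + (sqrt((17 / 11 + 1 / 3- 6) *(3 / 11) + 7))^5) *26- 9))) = 4778.25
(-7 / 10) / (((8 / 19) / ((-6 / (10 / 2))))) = 2.00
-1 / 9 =-0.11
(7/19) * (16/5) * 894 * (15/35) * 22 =944064/95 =9937.52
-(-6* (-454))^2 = -7420176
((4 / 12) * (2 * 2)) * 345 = 460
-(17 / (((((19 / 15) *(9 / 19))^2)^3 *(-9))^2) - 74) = -964933271 / 43046721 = -22.42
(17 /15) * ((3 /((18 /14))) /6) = 119 /270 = 0.44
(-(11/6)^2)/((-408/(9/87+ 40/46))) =78529/9796896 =0.01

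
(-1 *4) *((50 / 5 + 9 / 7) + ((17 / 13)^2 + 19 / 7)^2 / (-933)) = -58834498532 / 1305723237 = -45.06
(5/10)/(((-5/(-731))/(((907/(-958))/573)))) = -663017/5489340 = -0.12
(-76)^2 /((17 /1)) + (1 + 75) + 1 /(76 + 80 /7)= 254455 /612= 415.78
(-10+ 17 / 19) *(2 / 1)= -346 / 19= -18.21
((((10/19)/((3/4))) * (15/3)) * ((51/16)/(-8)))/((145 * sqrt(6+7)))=-85 * sqrt(13)/114608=-0.00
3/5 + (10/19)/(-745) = 8483/14155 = 0.60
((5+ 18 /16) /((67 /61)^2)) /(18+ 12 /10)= 0.26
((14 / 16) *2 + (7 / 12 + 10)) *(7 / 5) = 259 / 15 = 17.27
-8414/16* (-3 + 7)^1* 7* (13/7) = -54691/2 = -27345.50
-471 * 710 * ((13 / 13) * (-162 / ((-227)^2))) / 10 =5417442 / 51529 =105.13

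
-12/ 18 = -2/ 3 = -0.67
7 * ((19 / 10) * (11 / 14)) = 209 / 20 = 10.45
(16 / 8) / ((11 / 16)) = 32 / 11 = 2.91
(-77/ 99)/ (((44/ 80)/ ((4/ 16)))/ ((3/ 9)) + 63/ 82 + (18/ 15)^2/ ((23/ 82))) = -330050/ 5305311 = -0.06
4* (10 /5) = 8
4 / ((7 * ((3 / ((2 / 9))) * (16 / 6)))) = 0.02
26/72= 13/36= 0.36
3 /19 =0.16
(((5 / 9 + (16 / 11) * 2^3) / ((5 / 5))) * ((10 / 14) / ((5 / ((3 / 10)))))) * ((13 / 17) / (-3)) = -923 / 6930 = -0.13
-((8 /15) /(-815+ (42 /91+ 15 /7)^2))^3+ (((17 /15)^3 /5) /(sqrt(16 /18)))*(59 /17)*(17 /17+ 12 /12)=36343632130624 /126478377773220337763625+ 17051*sqrt(2) /11250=2.14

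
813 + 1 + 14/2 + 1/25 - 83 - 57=17026/25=681.04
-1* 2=-2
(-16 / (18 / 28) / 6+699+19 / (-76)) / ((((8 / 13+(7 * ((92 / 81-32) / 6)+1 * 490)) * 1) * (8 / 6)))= 26330967 / 22977664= 1.15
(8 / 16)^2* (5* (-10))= -25 / 2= -12.50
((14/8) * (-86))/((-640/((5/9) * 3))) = 301/768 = 0.39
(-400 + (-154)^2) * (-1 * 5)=-116580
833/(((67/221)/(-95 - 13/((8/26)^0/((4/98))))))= -17586517/67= -262485.33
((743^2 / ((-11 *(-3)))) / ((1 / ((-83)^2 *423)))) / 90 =178744081367 / 330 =541648731.42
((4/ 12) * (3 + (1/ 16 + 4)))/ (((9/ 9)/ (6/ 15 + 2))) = 113/ 20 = 5.65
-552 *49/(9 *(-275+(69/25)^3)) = 70437500/5952549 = 11.83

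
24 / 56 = 3 / 7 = 0.43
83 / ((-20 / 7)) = -581 / 20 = -29.05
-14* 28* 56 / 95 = -21952 / 95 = -231.07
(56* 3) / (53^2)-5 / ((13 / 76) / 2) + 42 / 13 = -2014678 / 36517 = -55.17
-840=-840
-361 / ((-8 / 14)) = 2527 / 4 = 631.75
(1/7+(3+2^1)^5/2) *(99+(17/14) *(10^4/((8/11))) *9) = 11513515068/49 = 234969695.27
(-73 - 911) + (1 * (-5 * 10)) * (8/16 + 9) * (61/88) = -1313.26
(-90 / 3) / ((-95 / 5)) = 30 / 19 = 1.58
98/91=14/13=1.08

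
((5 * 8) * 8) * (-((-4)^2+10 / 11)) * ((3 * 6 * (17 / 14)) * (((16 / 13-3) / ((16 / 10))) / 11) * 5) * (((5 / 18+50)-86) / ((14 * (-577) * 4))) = 2922676125 / 44473429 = 65.72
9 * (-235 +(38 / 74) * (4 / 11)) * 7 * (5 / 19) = -30104235 / 7733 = -3892.96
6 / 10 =3 / 5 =0.60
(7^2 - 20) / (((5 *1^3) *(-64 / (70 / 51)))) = -203 / 1632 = -0.12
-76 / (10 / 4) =-152 / 5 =-30.40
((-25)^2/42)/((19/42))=625/19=32.89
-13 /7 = -1.86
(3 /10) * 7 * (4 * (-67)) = -2814 /5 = -562.80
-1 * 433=-433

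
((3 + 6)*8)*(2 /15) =48 /5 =9.60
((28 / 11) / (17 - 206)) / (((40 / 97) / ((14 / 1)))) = -0.46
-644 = -644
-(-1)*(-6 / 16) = -3 / 8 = -0.38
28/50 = 14/25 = 0.56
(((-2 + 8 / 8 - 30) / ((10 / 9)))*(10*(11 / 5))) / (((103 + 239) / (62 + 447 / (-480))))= -3331911 / 30400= -109.60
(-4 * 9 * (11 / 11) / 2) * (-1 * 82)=1476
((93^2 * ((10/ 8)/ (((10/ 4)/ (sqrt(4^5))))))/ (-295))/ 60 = -11532/ 1475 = -7.82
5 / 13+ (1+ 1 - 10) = -99 / 13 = -7.62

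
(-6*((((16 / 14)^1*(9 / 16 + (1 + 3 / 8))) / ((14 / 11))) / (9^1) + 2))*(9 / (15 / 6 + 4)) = -11607 / 637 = -18.22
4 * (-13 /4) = -13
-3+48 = 45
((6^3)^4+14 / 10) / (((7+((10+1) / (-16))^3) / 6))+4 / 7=1872381095884804 / 956935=1956643968.38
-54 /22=-27 /11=-2.45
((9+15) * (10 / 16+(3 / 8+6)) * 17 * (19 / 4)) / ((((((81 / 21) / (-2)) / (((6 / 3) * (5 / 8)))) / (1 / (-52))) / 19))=1503565 / 468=3212.75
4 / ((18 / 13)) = 26 / 9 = 2.89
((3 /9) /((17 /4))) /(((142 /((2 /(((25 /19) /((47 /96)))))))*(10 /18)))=0.00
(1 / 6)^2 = 1 / 36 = 0.03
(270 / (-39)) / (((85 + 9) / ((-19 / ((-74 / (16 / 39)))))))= -2280 / 293891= -0.01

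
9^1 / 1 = 9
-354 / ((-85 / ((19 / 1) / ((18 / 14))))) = 15694 / 255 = 61.55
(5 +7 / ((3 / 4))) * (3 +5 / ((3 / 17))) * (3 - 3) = 0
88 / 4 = 22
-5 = -5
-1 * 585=-585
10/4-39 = -73/2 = -36.50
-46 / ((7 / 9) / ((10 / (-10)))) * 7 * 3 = 1242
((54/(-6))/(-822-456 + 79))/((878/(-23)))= -207/1052722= -0.00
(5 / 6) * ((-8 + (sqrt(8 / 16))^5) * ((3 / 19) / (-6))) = 0.17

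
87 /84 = 29 /28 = 1.04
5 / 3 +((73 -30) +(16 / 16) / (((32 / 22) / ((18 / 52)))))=44.90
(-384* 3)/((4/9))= -2592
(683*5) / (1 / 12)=40980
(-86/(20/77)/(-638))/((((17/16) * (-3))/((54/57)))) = -7224/46835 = -0.15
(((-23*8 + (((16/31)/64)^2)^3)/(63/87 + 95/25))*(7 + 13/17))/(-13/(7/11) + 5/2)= 22404121339074444585/1271939944283398144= 17.61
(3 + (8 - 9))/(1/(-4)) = -8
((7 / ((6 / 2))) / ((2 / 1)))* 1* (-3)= -7 / 2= -3.50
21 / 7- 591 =-588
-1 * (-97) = 97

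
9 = 9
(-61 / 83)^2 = 3721 / 6889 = 0.54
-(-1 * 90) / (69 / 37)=1110 / 23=48.26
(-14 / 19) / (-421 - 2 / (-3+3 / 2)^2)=126 / 72143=0.00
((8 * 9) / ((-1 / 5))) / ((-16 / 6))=135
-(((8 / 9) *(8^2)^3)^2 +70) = -4398046516774 / 81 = -54296870577.46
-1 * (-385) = 385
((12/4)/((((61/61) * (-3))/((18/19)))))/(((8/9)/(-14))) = 567/38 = 14.92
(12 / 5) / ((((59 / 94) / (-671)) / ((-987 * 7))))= 17726573.53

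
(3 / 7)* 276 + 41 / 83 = 69011 / 581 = 118.78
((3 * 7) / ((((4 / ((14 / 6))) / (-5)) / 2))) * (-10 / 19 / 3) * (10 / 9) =12250 / 513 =23.88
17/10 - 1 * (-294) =2957/10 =295.70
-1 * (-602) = 602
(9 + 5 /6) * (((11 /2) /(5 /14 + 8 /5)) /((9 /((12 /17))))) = 45430 /20961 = 2.17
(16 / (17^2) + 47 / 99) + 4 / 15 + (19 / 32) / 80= 11780581 / 14648832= 0.80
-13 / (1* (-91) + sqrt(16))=13 / 87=0.15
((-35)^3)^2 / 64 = 1838265625 / 64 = 28722900.39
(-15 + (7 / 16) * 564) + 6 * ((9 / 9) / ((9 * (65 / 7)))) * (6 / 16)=30131 / 130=231.78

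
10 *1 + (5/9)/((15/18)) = 32/3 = 10.67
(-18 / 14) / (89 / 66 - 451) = 0.00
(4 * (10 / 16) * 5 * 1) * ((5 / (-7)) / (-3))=125 / 42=2.98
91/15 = 6.07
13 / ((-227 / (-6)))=78 / 227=0.34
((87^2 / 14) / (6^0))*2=7569 / 7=1081.29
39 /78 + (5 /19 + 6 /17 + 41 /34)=750 /323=2.32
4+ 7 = 11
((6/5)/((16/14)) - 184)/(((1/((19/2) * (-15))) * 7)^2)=-59440455/784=-75816.91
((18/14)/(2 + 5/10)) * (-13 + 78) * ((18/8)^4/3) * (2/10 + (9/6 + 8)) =24820263/8960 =2770.12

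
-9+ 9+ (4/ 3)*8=32/ 3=10.67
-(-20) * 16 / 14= 160 / 7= 22.86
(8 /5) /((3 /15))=8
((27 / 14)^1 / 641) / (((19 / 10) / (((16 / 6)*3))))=0.01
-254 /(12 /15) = -635 /2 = -317.50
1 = 1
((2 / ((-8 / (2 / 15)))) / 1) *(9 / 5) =-3 / 50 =-0.06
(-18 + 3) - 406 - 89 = -510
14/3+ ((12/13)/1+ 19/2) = 1177/78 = 15.09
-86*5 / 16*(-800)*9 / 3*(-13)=-838500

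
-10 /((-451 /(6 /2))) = 30 /451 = 0.07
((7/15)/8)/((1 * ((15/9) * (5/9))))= 0.06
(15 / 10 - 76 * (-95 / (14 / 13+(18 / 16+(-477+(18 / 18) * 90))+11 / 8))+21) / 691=73165 / 13777158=0.01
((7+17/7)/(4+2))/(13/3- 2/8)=132/343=0.38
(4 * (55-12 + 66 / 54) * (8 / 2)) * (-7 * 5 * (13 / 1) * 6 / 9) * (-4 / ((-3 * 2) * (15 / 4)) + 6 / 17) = -470544256 / 4131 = -113905.65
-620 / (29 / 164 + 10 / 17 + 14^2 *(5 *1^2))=-1728560 / 2734373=-0.63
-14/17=-0.82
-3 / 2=-1.50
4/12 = 1/3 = 0.33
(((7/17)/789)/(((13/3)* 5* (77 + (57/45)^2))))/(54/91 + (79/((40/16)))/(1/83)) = 11025/94386332182264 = 0.00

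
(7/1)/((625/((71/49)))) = 71/4375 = 0.02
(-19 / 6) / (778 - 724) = -19 / 324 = -0.06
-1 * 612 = -612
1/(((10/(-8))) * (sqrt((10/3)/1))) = -2 * sqrt(30)/25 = -0.44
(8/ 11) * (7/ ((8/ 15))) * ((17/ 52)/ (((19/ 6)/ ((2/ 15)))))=0.13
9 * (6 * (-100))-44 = -5444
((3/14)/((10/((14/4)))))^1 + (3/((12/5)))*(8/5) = 83/40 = 2.08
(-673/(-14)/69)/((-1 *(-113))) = 0.01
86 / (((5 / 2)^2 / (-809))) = -278296 / 25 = -11131.84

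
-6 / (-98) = 3 / 49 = 0.06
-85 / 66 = -1.29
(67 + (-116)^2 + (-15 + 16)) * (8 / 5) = 108192 / 5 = 21638.40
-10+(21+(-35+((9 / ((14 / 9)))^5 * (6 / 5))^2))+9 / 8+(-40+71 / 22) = 1203607694276570350499 / 19886257529600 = 60524595.56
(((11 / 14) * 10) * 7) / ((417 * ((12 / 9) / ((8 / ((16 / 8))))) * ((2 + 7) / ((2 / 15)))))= 22 / 3753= 0.01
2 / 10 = 1 / 5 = 0.20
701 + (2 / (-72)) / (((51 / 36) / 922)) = 34829 / 51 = 682.92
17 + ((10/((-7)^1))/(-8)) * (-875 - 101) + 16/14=-1093/7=-156.14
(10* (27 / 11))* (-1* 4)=-1080 / 11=-98.18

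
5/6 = 0.83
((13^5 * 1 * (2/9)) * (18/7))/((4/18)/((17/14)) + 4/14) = 113615658/251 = 452652.02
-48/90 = -0.53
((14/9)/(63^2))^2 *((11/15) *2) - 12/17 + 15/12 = 14452543979/26561421180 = 0.54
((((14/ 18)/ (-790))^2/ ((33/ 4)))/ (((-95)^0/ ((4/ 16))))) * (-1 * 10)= -0.00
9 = 9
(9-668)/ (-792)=659/ 792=0.83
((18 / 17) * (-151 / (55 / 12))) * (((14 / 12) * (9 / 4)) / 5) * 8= -684936 / 4675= -146.51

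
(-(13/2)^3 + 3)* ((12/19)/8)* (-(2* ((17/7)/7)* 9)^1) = 997407/7448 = 133.92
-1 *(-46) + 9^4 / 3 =2233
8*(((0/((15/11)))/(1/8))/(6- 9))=0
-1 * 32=-32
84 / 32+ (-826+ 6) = -6539 / 8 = -817.38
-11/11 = -1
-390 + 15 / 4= -1545 / 4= -386.25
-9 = -9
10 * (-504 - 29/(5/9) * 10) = -10260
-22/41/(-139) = 22/5699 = 0.00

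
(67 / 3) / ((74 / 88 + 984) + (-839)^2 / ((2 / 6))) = 2948 / 278882715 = 0.00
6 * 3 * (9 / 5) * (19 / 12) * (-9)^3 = -373977 / 10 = -37397.70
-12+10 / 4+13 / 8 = -63 / 8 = -7.88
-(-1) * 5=5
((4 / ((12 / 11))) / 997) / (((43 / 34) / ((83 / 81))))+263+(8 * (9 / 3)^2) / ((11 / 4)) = 33138895655 / 114594183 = 289.18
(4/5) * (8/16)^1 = 2/5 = 0.40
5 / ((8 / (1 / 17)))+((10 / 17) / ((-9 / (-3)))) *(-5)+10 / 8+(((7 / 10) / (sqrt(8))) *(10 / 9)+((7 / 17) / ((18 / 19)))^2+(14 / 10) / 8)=7 *sqrt(2) / 36+156907 / 234090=0.95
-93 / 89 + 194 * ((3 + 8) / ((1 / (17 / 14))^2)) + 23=3168.52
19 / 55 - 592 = -32541 / 55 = -591.65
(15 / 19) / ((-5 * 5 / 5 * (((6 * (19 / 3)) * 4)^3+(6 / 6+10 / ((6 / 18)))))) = -1 / 22241647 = -0.00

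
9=9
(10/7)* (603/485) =1206/679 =1.78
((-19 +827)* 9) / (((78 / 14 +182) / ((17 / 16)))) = 1071 / 26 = 41.19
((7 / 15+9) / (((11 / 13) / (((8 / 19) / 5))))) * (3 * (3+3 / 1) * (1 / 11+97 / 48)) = 411658 / 11495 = 35.81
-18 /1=-18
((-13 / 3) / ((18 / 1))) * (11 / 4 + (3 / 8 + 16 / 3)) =-2639 / 1296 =-2.04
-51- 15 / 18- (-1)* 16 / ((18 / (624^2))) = 346060.17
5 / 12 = 0.42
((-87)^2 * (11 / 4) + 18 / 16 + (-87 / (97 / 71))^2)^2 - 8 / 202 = 353978774747422847189 / 572253272384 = 618570118.91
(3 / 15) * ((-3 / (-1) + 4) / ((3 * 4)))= 7 / 60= 0.12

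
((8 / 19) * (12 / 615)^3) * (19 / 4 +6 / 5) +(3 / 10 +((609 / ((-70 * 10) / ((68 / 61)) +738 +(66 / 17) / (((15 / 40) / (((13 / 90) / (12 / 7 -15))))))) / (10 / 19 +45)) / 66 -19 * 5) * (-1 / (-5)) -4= -279469823628674442483 / 12182848389226136875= -22.94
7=7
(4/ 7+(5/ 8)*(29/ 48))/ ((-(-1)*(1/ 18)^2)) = 68877/ 224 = 307.49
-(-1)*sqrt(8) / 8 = sqrt(2) / 4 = 0.35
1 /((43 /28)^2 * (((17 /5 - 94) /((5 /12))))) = -4900 /2512791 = -0.00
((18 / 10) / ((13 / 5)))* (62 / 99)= 62 / 143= 0.43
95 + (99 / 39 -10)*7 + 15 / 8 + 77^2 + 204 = 642475 / 104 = 6177.64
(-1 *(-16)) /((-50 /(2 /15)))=-16 /375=-0.04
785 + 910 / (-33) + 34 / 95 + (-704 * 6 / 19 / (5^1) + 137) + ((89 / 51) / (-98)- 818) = 33741223 / 1044582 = 32.30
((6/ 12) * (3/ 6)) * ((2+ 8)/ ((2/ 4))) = 5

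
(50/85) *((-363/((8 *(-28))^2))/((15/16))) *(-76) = 0.34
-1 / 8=-0.12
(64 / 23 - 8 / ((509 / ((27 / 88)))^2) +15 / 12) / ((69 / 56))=162825555025 / 49750547187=3.27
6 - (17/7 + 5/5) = 18/7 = 2.57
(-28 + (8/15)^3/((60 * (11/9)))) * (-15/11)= 1732372/45375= 38.18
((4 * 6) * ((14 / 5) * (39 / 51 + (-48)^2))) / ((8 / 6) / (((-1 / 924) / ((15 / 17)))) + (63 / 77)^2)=-530980912 / 3724505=-142.56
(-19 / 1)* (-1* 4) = 76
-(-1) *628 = 628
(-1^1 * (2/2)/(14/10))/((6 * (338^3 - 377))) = -1/324358398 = -0.00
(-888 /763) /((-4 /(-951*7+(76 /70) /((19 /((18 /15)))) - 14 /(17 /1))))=-4397114262 /2269925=-1937.12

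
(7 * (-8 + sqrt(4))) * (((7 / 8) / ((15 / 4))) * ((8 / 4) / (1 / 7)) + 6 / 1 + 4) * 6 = -16716 / 5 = -3343.20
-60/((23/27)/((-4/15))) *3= 1296/23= 56.35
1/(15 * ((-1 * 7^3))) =-1/5145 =-0.00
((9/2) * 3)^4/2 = 531441/32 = 16607.53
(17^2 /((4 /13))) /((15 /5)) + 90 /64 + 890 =115631 /96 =1204.49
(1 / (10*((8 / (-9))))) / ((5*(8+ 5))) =-9 / 5200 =-0.00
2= 2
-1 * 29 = -29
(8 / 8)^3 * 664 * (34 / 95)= 22576 / 95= 237.64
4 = 4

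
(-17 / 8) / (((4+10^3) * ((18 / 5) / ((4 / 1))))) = -85 / 36144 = -0.00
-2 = -2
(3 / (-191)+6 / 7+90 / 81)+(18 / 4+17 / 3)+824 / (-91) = 958681 / 312858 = 3.06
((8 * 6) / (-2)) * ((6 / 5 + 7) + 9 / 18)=-1044 / 5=-208.80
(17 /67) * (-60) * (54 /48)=-2295 /134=-17.13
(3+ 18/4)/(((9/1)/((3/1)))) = 5/2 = 2.50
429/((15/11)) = 1573/5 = 314.60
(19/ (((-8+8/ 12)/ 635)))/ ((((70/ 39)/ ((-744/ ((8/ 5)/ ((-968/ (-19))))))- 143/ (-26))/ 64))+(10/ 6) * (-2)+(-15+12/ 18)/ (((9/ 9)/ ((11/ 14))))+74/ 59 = -458355688981879/ 23924943798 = -19158.07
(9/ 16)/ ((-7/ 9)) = -81/ 112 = -0.72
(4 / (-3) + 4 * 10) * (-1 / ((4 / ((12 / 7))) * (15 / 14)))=-232 / 15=-15.47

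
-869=-869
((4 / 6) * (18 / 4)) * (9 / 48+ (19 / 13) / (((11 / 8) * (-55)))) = 63489 / 125840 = 0.50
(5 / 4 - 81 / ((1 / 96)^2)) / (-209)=2985979 / 836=3571.75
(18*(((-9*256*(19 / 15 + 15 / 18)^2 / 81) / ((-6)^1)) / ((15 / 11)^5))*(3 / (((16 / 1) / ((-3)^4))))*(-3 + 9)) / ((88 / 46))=297007326 / 78125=3801.69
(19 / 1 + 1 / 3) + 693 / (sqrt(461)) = 58 / 3 + 693 * sqrt(461) / 461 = 51.61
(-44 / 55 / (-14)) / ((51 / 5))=2 / 357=0.01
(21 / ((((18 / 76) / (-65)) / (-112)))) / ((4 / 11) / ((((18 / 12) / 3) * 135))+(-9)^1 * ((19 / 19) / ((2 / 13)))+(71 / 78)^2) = -647984937600 / 57888637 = -11193.65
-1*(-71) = 71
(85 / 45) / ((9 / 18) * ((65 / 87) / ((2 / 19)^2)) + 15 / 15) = 0.05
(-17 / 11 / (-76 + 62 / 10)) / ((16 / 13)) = 1105 / 61424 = 0.02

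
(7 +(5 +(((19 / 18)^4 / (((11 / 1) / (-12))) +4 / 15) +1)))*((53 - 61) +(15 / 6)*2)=-5731519 / 160380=-35.74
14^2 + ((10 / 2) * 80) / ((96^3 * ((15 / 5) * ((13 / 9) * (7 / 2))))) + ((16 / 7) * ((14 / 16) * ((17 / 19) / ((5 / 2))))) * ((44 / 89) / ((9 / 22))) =1395937905071 / 7090836480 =196.87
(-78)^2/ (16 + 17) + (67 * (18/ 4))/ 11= 4659/ 22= 211.77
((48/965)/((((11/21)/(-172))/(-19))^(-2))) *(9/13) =363/410308825745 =0.00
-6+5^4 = 619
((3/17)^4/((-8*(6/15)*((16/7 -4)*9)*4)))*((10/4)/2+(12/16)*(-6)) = -1365/85525504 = -0.00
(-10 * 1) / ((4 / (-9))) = 22.50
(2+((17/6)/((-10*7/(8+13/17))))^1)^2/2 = 477481/352800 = 1.35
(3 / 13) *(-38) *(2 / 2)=-114 / 13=-8.77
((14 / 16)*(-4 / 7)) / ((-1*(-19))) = -1 / 38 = -0.03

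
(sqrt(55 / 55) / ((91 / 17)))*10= 170 / 91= 1.87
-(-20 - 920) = 940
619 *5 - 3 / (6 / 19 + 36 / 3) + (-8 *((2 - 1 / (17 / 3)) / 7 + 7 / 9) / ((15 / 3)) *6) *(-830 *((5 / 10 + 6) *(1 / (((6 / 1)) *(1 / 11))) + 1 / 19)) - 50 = 54001064525 / 529074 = 102067.13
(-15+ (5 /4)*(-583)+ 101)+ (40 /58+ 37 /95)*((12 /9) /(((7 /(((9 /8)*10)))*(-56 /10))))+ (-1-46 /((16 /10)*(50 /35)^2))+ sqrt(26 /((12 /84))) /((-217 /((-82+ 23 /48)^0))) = -658.31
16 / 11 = 1.45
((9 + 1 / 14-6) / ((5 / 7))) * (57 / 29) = 2451 / 290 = 8.45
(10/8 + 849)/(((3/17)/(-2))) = -57817/6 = -9636.17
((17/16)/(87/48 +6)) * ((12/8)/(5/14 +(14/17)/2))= 2023/7625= 0.27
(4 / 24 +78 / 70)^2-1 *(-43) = 1968661 / 44100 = 44.64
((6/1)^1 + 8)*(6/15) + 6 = 58/5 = 11.60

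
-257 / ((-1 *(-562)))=-257 / 562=-0.46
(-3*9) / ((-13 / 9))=243 / 13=18.69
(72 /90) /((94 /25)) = 0.21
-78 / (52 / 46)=-69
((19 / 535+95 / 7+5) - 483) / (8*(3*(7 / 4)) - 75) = 1739152 / 123585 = 14.07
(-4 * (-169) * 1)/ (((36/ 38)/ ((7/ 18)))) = 277.49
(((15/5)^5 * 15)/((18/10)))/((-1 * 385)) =-405/77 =-5.26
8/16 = 1/2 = 0.50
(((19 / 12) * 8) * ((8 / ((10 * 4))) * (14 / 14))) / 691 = 38 / 10365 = 0.00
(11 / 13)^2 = 121 / 169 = 0.72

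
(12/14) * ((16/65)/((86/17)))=0.04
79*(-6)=-474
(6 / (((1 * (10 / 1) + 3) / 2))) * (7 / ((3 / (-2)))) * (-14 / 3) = 784 / 39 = 20.10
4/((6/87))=58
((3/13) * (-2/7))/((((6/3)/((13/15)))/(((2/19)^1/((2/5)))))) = -1/133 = -0.01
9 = 9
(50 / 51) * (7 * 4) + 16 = 2216 / 51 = 43.45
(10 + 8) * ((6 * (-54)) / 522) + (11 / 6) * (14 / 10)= -7487 / 870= -8.61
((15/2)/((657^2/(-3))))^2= 25/9201030084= 0.00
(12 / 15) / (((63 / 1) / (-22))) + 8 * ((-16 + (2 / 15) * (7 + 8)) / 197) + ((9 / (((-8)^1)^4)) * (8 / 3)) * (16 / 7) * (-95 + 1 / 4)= -16814353 / 7943040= -2.12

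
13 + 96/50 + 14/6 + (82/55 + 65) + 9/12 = 278831/3300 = 84.49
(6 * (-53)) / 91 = -318 / 91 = -3.49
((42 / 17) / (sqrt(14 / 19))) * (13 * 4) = 156 * sqrt(266) / 17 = 149.66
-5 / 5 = -1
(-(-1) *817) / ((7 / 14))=1634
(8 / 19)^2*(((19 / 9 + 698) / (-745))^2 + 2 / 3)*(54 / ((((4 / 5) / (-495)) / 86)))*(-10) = 63275095340160 / 8014561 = 7895017.00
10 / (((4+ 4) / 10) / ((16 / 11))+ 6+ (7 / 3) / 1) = 600 / 533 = 1.13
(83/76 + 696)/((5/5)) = 52979/76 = 697.09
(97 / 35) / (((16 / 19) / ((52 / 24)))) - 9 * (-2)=84439 / 3360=25.13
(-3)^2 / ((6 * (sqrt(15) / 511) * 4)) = 49.48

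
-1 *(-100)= 100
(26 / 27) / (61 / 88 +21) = 2288 / 51543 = 0.04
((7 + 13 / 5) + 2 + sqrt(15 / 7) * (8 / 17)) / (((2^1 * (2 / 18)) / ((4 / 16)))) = 13.82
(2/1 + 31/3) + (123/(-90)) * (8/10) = 281/25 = 11.24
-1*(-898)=898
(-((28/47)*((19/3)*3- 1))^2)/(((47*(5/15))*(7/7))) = -762048/103823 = -7.34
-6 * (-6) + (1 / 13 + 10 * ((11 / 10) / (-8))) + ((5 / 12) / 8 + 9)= 54605 / 1248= 43.75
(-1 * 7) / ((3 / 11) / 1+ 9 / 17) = -1309 / 150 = -8.73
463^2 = 214369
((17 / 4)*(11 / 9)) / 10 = 187 / 360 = 0.52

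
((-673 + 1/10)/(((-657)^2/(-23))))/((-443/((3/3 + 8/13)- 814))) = 544831429/8286221970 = 0.07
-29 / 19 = -1.53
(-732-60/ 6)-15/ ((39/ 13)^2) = -2231/ 3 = -743.67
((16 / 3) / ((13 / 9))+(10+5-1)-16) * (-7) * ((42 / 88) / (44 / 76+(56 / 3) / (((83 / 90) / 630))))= -231819 / 522873338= -0.00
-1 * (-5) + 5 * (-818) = -4085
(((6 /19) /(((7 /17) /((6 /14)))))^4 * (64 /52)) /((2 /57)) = 210424811904 /514030010767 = 0.41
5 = 5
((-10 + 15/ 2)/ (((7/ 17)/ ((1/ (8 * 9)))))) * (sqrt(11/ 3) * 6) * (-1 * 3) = 85 * sqrt(33)/ 168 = 2.91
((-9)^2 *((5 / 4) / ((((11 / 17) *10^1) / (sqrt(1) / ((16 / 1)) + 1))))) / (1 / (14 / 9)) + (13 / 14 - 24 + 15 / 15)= 18681 / 4928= 3.79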